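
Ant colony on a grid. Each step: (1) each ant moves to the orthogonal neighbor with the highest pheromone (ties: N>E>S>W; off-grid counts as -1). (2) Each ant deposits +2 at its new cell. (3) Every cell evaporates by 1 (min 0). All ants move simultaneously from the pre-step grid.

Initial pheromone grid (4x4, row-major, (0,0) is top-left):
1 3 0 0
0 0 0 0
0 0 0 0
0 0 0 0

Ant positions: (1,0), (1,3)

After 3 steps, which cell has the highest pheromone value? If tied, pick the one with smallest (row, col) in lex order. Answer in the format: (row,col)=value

Answer: (0,0)=2

Derivation:
Step 1: ant0:(1,0)->N->(0,0) | ant1:(1,3)->N->(0,3)
  grid max=2 at (0,0)
Step 2: ant0:(0,0)->E->(0,1) | ant1:(0,3)->S->(1,3)
  grid max=3 at (0,1)
Step 3: ant0:(0,1)->W->(0,0) | ant1:(1,3)->N->(0,3)
  grid max=2 at (0,0)
Final grid:
  2 2 0 1
  0 0 0 0
  0 0 0 0
  0 0 0 0
Max pheromone 2 at (0,0)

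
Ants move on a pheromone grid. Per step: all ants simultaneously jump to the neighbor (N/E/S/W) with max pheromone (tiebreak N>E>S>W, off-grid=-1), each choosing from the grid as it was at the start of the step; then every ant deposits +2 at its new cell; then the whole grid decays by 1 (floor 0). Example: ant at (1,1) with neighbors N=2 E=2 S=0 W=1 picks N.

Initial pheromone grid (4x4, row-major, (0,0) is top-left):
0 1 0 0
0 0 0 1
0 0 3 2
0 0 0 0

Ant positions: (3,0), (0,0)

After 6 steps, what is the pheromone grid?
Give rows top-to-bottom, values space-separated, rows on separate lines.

After step 1: ants at (2,0),(0,1)
  0 2 0 0
  0 0 0 0
  1 0 2 1
  0 0 0 0
After step 2: ants at (1,0),(0,2)
  0 1 1 0
  1 0 0 0
  0 0 1 0
  0 0 0 0
After step 3: ants at (0,0),(0,1)
  1 2 0 0
  0 0 0 0
  0 0 0 0
  0 0 0 0
After step 4: ants at (0,1),(0,0)
  2 3 0 0
  0 0 0 0
  0 0 0 0
  0 0 0 0
After step 5: ants at (0,0),(0,1)
  3 4 0 0
  0 0 0 0
  0 0 0 0
  0 0 0 0
After step 6: ants at (0,1),(0,0)
  4 5 0 0
  0 0 0 0
  0 0 0 0
  0 0 0 0

4 5 0 0
0 0 0 0
0 0 0 0
0 0 0 0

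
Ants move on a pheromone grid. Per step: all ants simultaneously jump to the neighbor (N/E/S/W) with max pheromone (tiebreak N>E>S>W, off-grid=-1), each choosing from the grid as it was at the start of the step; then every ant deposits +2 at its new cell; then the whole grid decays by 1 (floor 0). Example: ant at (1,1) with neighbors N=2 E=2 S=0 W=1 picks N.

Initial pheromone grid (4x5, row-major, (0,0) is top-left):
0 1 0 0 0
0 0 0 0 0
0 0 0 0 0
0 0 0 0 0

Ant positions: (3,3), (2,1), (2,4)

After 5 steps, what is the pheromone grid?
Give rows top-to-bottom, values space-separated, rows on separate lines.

After step 1: ants at (2,3),(1,1),(1,4)
  0 0 0 0 0
  0 1 0 0 1
  0 0 0 1 0
  0 0 0 0 0
After step 2: ants at (1,3),(0,1),(0,4)
  0 1 0 0 1
  0 0 0 1 0
  0 0 0 0 0
  0 0 0 0 0
After step 3: ants at (0,3),(0,2),(1,4)
  0 0 1 1 0
  0 0 0 0 1
  0 0 0 0 0
  0 0 0 0 0
After step 4: ants at (0,2),(0,3),(0,4)
  0 0 2 2 1
  0 0 0 0 0
  0 0 0 0 0
  0 0 0 0 0
After step 5: ants at (0,3),(0,2),(0,3)
  0 0 3 5 0
  0 0 0 0 0
  0 0 0 0 0
  0 0 0 0 0

0 0 3 5 0
0 0 0 0 0
0 0 0 0 0
0 0 0 0 0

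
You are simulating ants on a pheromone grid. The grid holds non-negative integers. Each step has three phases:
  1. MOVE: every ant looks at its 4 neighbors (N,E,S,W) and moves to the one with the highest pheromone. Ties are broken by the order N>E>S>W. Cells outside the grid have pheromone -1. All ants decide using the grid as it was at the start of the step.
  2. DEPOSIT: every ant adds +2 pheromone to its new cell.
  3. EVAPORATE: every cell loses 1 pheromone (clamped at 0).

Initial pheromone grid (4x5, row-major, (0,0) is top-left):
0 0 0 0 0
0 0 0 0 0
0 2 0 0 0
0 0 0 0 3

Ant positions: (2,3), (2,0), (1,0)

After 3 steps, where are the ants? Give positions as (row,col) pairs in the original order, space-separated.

Step 1: ant0:(2,3)->N->(1,3) | ant1:(2,0)->E->(2,1) | ant2:(1,0)->N->(0,0)
  grid max=3 at (2,1)
Step 2: ant0:(1,3)->N->(0,3) | ant1:(2,1)->N->(1,1) | ant2:(0,0)->E->(0,1)
  grid max=2 at (2,1)
Step 3: ant0:(0,3)->E->(0,4) | ant1:(1,1)->S->(2,1) | ant2:(0,1)->S->(1,1)
  grid max=3 at (2,1)

(0,4) (2,1) (1,1)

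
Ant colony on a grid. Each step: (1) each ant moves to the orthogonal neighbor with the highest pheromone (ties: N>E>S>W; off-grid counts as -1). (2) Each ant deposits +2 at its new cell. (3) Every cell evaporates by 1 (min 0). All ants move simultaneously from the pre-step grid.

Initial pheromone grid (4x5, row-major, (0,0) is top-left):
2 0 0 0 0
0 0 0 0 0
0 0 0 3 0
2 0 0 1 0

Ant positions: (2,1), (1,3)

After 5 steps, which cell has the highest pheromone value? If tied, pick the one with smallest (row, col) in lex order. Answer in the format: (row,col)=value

Step 1: ant0:(2,1)->N->(1,1) | ant1:(1,3)->S->(2,3)
  grid max=4 at (2,3)
Step 2: ant0:(1,1)->N->(0,1) | ant1:(2,3)->N->(1,3)
  grid max=3 at (2,3)
Step 3: ant0:(0,1)->E->(0,2) | ant1:(1,3)->S->(2,3)
  grid max=4 at (2,3)
Step 4: ant0:(0,2)->E->(0,3) | ant1:(2,3)->N->(1,3)
  grid max=3 at (2,3)
Step 5: ant0:(0,3)->S->(1,3) | ant1:(1,3)->S->(2,3)
  grid max=4 at (2,3)
Final grid:
  0 0 0 0 0
  0 0 0 2 0
  0 0 0 4 0
  0 0 0 0 0
Max pheromone 4 at (2,3)

Answer: (2,3)=4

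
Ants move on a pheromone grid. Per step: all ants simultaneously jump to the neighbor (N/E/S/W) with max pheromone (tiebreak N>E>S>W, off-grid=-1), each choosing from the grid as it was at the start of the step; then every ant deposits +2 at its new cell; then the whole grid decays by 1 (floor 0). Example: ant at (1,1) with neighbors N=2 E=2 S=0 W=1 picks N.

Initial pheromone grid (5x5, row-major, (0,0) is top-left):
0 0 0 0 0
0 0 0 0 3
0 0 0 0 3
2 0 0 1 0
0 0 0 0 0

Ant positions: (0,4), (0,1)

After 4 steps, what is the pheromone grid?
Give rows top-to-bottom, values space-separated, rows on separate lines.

After step 1: ants at (1,4),(0,2)
  0 0 1 0 0
  0 0 0 0 4
  0 0 0 0 2
  1 0 0 0 0
  0 0 0 0 0
After step 2: ants at (2,4),(0,3)
  0 0 0 1 0
  0 0 0 0 3
  0 0 0 0 3
  0 0 0 0 0
  0 0 0 0 0
After step 3: ants at (1,4),(0,4)
  0 0 0 0 1
  0 0 0 0 4
  0 0 0 0 2
  0 0 0 0 0
  0 0 0 0 0
After step 4: ants at (2,4),(1,4)
  0 0 0 0 0
  0 0 0 0 5
  0 0 0 0 3
  0 0 0 0 0
  0 0 0 0 0

0 0 0 0 0
0 0 0 0 5
0 0 0 0 3
0 0 0 0 0
0 0 0 0 0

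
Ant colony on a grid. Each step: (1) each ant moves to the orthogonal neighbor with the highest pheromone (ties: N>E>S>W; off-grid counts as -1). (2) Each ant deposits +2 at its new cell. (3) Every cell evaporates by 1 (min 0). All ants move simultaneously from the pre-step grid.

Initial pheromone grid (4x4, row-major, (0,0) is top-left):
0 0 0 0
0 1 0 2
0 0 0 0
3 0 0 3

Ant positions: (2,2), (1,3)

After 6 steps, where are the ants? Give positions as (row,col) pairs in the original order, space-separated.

Step 1: ant0:(2,2)->N->(1,2) | ant1:(1,3)->N->(0,3)
  grid max=2 at (3,0)
Step 2: ant0:(1,2)->E->(1,3) | ant1:(0,3)->S->(1,3)
  grid max=4 at (1,3)
Step 3: ant0:(1,3)->N->(0,3) | ant1:(1,3)->N->(0,3)
  grid max=3 at (0,3)
Step 4: ant0:(0,3)->S->(1,3) | ant1:(0,3)->S->(1,3)
  grid max=6 at (1,3)
Step 5: ant0:(1,3)->N->(0,3) | ant1:(1,3)->N->(0,3)
  grid max=5 at (0,3)
Step 6: ant0:(0,3)->S->(1,3) | ant1:(0,3)->S->(1,3)
  grid max=8 at (1,3)

(1,3) (1,3)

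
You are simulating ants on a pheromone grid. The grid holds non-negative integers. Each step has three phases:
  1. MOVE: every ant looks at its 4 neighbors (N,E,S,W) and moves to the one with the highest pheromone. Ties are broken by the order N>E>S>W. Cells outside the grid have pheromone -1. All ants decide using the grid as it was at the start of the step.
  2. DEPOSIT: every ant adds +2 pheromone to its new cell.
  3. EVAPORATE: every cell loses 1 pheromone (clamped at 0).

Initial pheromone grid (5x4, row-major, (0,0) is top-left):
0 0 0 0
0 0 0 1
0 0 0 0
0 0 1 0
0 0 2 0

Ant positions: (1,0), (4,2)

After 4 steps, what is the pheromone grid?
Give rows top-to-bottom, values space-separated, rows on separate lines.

After step 1: ants at (0,0),(3,2)
  1 0 0 0
  0 0 0 0
  0 0 0 0
  0 0 2 0
  0 0 1 0
After step 2: ants at (0,1),(4,2)
  0 1 0 0
  0 0 0 0
  0 0 0 0
  0 0 1 0
  0 0 2 0
After step 3: ants at (0,2),(3,2)
  0 0 1 0
  0 0 0 0
  0 0 0 0
  0 0 2 0
  0 0 1 0
After step 4: ants at (0,3),(4,2)
  0 0 0 1
  0 0 0 0
  0 0 0 0
  0 0 1 0
  0 0 2 0

0 0 0 1
0 0 0 0
0 0 0 0
0 0 1 0
0 0 2 0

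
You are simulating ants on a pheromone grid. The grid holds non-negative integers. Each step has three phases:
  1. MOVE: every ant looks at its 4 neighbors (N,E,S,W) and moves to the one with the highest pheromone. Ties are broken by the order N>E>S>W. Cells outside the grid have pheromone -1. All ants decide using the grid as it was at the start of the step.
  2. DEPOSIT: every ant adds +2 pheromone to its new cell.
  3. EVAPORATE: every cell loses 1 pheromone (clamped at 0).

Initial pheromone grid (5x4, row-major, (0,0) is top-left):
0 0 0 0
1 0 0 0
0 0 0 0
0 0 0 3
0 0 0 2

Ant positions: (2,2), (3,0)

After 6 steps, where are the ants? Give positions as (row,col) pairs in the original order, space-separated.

Step 1: ant0:(2,2)->N->(1,2) | ant1:(3,0)->N->(2,0)
  grid max=2 at (3,3)
Step 2: ant0:(1,2)->N->(0,2) | ant1:(2,0)->N->(1,0)
  grid max=1 at (0,2)
Step 3: ant0:(0,2)->E->(0,3) | ant1:(1,0)->N->(0,0)
  grid max=1 at (0,0)
Step 4: ant0:(0,3)->S->(1,3) | ant1:(0,0)->E->(0,1)
  grid max=1 at (0,1)
Step 5: ant0:(1,3)->N->(0,3) | ant1:(0,1)->E->(0,2)
  grid max=1 at (0,2)
Step 6: ant0:(0,3)->W->(0,2) | ant1:(0,2)->E->(0,3)
  grid max=2 at (0,2)

(0,2) (0,3)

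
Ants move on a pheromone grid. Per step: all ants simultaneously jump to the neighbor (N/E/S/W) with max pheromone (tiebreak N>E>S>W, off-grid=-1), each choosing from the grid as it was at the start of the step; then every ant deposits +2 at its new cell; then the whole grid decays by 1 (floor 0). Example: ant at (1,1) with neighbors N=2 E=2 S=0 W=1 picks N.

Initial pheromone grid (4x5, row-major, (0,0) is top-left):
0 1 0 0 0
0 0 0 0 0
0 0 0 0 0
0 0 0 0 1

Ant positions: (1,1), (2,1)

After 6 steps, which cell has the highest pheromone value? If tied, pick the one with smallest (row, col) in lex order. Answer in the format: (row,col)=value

Step 1: ant0:(1,1)->N->(0,1) | ant1:(2,1)->N->(1,1)
  grid max=2 at (0,1)
Step 2: ant0:(0,1)->S->(1,1) | ant1:(1,1)->N->(0,1)
  grid max=3 at (0,1)
Step 3: ant0:(1,1)->N->(0,1) | ant1:(0,1)->S->(1,1)
  grid max=4 at (0,1)
Step 4: ant0:(0,1)->S->(1,1) | ant1:(1,1)->N->(0,1)
  grid max=5 at (0,1)
Step 5: ant0:(1,1)->N->(0,1) | ant1:(0,1)->S->(1,1)
  grid max=6 at (0,1)
Step 6: ant0:(0,1)->S->(1,1) | ant1:(1,1)->N->(0,1)
  grid max=7 at (0,1)
Final grid:
  0 7 0 0 0
  0 6 0 0 0
  0 0 0 0 0
  0 0 0 0 0
Max pheromone 7 at (0,1)

Answer: (0,1)=7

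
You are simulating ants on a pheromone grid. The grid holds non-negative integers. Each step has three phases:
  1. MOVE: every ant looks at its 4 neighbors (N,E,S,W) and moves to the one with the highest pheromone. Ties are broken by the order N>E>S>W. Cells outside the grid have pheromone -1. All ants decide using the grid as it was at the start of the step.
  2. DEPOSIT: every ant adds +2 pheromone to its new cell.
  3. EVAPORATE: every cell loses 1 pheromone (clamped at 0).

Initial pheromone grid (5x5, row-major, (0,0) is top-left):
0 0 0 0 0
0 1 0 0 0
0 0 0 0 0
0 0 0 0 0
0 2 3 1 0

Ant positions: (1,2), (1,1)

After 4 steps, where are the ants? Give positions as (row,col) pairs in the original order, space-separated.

Step 1: ant0:(1,2)->W->(1,1) | ant1:(1,1)->N->(0,1)
  grid max=2 at (1,1)
Step 2: ant0:(1,1)->N->(0,1) | ant1:(0,1)->S->(1,1)
  grid max=3 at (1,1)
Step 3: ant0:(0,1)->S->(1,1) | ant1:(1,1)->N->(0,1)
  grid max=4 at (1,1)
Step 4: ant0:(1,1)->N->(0,1) | ant1:(0,1)->S->(1,1)
  grid max=5 at (1,1)

(0,1) (1,1)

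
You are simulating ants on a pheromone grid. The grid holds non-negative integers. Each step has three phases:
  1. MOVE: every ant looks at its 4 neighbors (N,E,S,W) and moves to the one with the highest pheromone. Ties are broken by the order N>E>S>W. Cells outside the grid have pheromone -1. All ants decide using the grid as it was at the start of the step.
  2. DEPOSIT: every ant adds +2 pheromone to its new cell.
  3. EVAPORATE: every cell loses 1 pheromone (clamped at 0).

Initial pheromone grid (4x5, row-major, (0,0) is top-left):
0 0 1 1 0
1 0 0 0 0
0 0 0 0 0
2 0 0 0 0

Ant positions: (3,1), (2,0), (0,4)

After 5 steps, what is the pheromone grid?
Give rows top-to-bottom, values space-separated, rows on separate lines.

After step 1: ants at (3,0),(3,0),(0,3)
  0 0 0 2 0
  0 0 0 0 0
  0 0 0 0 0
  5 0 0 0 0
After step 2: ants at (2,0),(2,0),(0,4)
  0 0 0 1 1
  0 0 0 0 0
  3 0 0 0 0
  4 0 0 0 0
After step 3: ants at (3,0),(3,0),(0,3)
  0 0 0 2 0
  0 0 0 0 0
  2 0 0 0 0
  7 0 0 0 0
After step 4: ants at (2,0),(2,0),(0,4)
  0 0 0 1 1
  0 0 0 0 0
  5 0 0 0 0
  6 0 0 0 0
After step 5: ants at (3,0),(3,0),(0,3)
  0 0 0 2 0
  0 0 0 0 0
  4 0 0 0 0
  9 0 0 0 0

0 0 0 2 0
0 0 0 0 0
4 0 0 0 0
9 0 0 0 0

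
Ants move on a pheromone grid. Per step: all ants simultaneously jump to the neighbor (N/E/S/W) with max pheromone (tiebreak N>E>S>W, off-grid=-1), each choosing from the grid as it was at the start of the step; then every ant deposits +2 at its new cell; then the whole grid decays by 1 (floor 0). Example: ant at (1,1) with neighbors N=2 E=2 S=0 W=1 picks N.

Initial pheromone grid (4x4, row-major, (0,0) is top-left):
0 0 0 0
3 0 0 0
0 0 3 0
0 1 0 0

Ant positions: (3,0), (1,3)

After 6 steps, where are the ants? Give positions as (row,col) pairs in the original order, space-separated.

Step 1: ant0:(3,0)->E->(3,1) | ant1:(1,3)->N->(0,3)
  grid max=2 at (1,0)
Step 2: ant0:(3,1)->N->(2,1) | ant1:(0,3)->S->(1,3)
  grid max=1 at (1,0)
Step 3: ant0:(2,1)->E->(2,2) | ant1:(1,3)->N->(0,3)
  grid max=2 at (2,2)
Step 4: ant0:(2,2)->N->(1,2) | ant1:(0,3)->S->(1,3)
  grid max=1 at (1,2)
Step 5: ant0:(1,2)->E->(1,3) | ant1:(1,3)->W->(1,2)
  grid max=2 at (1,2)
Step 6: ant0:(1,3)->W->(1,2) | ant1:(1,2)->E->(1,3)
  grid max=3 at (1,2)

(1,2) (1,3)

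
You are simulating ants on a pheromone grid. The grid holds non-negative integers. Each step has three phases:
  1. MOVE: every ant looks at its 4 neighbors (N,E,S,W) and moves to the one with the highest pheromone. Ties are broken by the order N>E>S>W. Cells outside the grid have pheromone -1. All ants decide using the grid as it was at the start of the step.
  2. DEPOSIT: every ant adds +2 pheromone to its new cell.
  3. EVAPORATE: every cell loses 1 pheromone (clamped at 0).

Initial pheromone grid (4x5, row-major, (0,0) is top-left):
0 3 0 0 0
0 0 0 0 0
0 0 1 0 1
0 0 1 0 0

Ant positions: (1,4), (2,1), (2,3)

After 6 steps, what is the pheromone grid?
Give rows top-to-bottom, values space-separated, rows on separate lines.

After step 1: ants at (2,4),(2,2),(2,4)
  0 2 0 0 0
  0 0 0 0 0
  0 0 2 0 4
  0 0 0 0 0
After step 2: ants at (1,4),(1,2),(1,4)
  0 1 0 0 0
  0 0 1 0 3
  0 0 1 0 3
  0 0 0 0 0
After step 3: ants at (2,4),(2,2),(2,4)
  0 0 0 0 0
  0 0 0 0 2
  0 0 2 0 6
  0 0 0 0 0
After step 4: ants at (1,4),(1,2),(1,4)
  0 0 0 0 0
  0 0 1 0 5
  0 0 1 0 5
  0 0 0 0 0
After step 5: ants at (2,4),(2,2),(2,4)
  0 0 0 0 0
  0 0 0 0 4
  0 0 2 0 8
  0 0 0 0 0
After step 6: ants at (1,4),(1,2),(1,4)
  0 0 0 0 0
  0 0 1 0 7
  0 0 1 0 7
  0 0 0 0 0

0 0 0 0 0
0 0 1 0 7
0 0 1 0 7
0 0 0 0 0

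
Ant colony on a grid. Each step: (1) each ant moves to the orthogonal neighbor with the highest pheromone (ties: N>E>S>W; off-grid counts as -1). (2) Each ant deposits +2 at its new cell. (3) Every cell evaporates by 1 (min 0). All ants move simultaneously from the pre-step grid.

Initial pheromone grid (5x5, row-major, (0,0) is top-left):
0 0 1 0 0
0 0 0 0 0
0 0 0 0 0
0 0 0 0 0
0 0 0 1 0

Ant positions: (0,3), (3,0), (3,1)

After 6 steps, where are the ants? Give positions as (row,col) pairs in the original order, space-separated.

Step 1: ant0:(0,3)->W->(0,2) | ant1:(3,0)->N->(2,0) | ant2:(3,1)->N->(2,1)
  grid max=2 at (0,2)
Step 2: ant0:(0,2)->E->(0,3) | ant1:(2,0)->E->(2,1) | ant2:(2,1)->W->(2,0)
  grid max=2 at (2,0)
Step 3: ant0:(0,3)->W->(0,2) | ant1:(2,1)->W->(2,0) | ant2:(2,0)->E->(2,1)
  grid max=3 at (2,0)
Step 4: ant0:(0,2)->E->(0,3) | ant1:(2,0)->E->(2,1) | ant2:(2,1)->W->(2,0)
  grid max=4 at (2,0)
Step 5: ant0:(0,3)->W->(0,2) | ant1:(2,1)->W->(2,0) | ant2:(2,0)->E->(2,1)
  grid max=5 at (2,0)
Step 6: ant0:(0,2)->E->(0,3) | ant1:(2,0)->E->(2,1) | ant2:(2,1)->W->(2,0)
  grid max=6 at (2,0)

(0,3) (2,1) (2,0)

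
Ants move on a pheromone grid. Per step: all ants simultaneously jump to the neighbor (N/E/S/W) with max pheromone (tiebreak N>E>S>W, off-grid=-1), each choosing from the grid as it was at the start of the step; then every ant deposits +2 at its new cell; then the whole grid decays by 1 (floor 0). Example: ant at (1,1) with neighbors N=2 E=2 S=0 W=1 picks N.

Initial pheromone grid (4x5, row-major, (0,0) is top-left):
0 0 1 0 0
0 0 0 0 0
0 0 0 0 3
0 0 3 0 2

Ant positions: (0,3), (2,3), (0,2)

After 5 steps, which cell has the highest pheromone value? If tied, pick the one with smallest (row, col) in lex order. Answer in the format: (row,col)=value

Answer: (0,2)=6

Derivation:
Step 1: ant0:(0,3)->W->(0,2) | ant1:(2,3)->E->(2,4) | ant2:(0,2)->E->(0,3)
  grid max=4 at (2,4)
Step 2: ant0:(0,2)->E->(0,3) | ant1:(2,4)->S->(3,4) | ant2:(0,3)->W->(0,2)
  grid max=3 at (0,2)
Step 3: ant0:(0,3)->W->(0,2) | ant1:(3,4)->N->(2,4) | ant2:(0,2)->E->(0,3)
  grid max=4 at (0,2)
Step 4: ant0:(0,2)->E->(0,3) | ant1:(2,4)->S->(3,4) | ant2:(0,3)->W->(0,2)
  grid max=5 at (0,2)
Step 5: ant0:(0,3)->W->(0,2) | ant1:(3,4)->N->(2,4) | ant2:(0,2)->E->(0,3)
  grid max=6 at (0,2)
Final grid:
  0 0 6 5 0
  0 0 0 0 0
  0 0 0 0 4
  0 0 0 0 1
Max pheromone 6 at (0,2)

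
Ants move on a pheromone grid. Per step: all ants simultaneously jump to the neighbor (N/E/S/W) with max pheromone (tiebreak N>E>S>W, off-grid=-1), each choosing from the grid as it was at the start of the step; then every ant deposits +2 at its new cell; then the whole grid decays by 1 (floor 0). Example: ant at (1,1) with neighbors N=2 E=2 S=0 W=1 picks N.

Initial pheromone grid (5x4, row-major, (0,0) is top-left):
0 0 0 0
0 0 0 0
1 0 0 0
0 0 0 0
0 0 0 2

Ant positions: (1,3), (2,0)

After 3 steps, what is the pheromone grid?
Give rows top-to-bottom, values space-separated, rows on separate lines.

After step 1: ants at (0,3),(1,0)
  0 0 0 1
  1 0 0 0
  0 0 0 0
  0 0 0 0
  0 0 0 1
After step 2: ants at (1,3),(0,0)
  1 0 0 0
  0 0 0 1
  0 0 0 0
  0 0 0 0
  0 0 0 0
After step 3: ants at (0,3),(0,1)
  0 1 0 1
  0 0 0 0
  0 0 0 0
  0 0 0 0
  0 0 0 0

0 1 0 1
0 0 0 0
0 0 0 0
0 0 0 0
0 0 0 0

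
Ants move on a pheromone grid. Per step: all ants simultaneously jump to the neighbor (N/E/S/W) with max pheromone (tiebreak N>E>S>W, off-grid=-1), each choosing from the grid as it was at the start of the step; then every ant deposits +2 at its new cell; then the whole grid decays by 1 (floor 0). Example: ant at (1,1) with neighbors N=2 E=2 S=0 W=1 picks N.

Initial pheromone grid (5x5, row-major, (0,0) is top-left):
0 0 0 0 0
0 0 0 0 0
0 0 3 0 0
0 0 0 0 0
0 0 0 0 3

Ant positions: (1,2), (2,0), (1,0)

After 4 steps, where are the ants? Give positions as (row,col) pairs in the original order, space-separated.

Step 1: ant0:(1,2)->S->(2,2) | ant1:(2,0)->N->(1,0) | ant2:(1,0)->N->(0,0)
  grid max=4 at (2,2)
Step 2: ant0:(2,2)->N->(1,2) | ant1:(1,0)->N->(0,0) | ant2:(0,0)->S->(1,0)
  grid max=3 at (2,2)
Step 3: ant0:(1,2)->S->(2,2) | ant1:(0,0)->S->(1,0) | ant2:(1,0)->N->(0,0)
  grid max=4 at (2,2)
Step 4: ant0:(2,2)->N->(1,2) | ant1:(1,0)->N->(0,0) | ant2:(0,0)->S->(1,0)
  grid max=4 at (0,0)

(1,2) (0,0) (1,0)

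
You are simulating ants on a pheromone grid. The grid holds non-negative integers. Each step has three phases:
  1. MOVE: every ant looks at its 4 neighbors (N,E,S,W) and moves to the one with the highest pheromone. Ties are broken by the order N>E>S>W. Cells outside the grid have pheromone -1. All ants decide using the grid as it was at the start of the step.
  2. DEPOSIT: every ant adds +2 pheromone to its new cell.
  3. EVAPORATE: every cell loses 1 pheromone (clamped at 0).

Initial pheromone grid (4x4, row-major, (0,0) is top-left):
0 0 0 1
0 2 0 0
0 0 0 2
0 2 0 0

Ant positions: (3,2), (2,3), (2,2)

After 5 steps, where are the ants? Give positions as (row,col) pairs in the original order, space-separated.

Step 1: ant0:(3,2)->W->(3,1) | ant1:(2,3)->N->(1,3) | ant2:(2,2)->E->(2,3)
  grid max=3 at (2,3)
Step 2: ant0:(3,1)->N->(2,1) | ant1:(1,3)->S->(2,3) | ant2:(2,3)->N->(1,3)
  grid max=4 at (2,3)
Step 3: ant0:(2,1)->S->(3,1) | ant1:(2,3)->N->(1,3) | ant2:(1,3)->S->(2,3)
  grid max=5 at (2,3)
Step 4: ant0:(3,1)->N->(2,1) | ant1:(1,3)->S->(2,3) | ant2:(2,3)->N->(1,3)
  grid max=6 at (2,3)
Step 5: ant0:(2,1)->S->(3,1) | ant1:(2,3)->N->(1,3) | ant2:(1,3)->S->(2,3)
  grid max=7 at (2,3)

(3,1) (1,3) (2,3)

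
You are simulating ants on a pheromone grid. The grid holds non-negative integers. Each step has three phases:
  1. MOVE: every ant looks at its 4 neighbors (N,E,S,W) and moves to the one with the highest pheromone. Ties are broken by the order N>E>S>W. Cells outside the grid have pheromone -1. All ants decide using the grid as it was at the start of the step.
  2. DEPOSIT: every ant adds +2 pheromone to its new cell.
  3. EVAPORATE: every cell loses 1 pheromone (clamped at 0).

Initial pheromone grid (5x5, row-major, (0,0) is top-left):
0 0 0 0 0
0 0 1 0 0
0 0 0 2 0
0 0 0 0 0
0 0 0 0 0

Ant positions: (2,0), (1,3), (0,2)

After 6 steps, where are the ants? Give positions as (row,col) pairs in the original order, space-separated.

Step 1: ant0:(2,0)->N->(1,0) | ant1:(1,3)->S->(2,3) | ant2:(0,2)->S->(1,2)
  grid max=3 at (2,3)
Step 2: ant0:(1,0)->N->(0,0) | ant1:(2,3)->N->(1,3) | ant2:(1,2)->N->(0,2)
  grid max=2 at (2,3)
Step 3: ant0:(0,0)->E->(0,1) | ant1:(1,3)->S->(2,3) | ant2:(0,2)->S->(1,2)
  grid max=3 at (2,3)
Step 4: ant0:(0,1)->E->(0,2) | ant1:(2,3)->N->(1,3) | ant2:(1,2)->N->(0,2)
  grid max=3 at (0,2)
Step 5: ant0:(0,2)->S->(1,2) | ant1:(1,3)->S->(2,3) | ant2:(0,2)->S->(1,2)
  grid max=4 at (1,2)
Step 6: ant0:(1,2)->N->(0,2) | ant1:(2,3)->N->(1,3) | ant2:(1,2)->N->(0,2)
  grid max=5 at (0,2)

(0,2) (1,3) (0,2)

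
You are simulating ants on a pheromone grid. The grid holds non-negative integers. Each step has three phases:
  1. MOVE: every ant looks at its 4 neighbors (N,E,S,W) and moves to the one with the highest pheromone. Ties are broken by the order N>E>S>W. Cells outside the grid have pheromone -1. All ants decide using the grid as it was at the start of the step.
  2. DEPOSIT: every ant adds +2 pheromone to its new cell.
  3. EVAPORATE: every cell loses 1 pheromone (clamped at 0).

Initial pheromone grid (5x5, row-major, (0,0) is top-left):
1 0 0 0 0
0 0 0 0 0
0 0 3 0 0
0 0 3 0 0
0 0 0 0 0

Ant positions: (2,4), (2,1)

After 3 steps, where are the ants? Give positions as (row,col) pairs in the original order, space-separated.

Step 1: ant0:(2,4)->N->(1,4) | ant1:(2,1)->E->(2,2)
  grid max=4 at (2,2)
Step 2: ant0:(1,4)->N->(0,4) | ant1:(2,2)->S->(3,2)
  grid max=3 at (2,2)
Step 3: ant0:(0,4)->S->(1,4) | ant1:(3,2)->N->(2,2)
  grid max=4 at (2,2)

(1,4) (2,2)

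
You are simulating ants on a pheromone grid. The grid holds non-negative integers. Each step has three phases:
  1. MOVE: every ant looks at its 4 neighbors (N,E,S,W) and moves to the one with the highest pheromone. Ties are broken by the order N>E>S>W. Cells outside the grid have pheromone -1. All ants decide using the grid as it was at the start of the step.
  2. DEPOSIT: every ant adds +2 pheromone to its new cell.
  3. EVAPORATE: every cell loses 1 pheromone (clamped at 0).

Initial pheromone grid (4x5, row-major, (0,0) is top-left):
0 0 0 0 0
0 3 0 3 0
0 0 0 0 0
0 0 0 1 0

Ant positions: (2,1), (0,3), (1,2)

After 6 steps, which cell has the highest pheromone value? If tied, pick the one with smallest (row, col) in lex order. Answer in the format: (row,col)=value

Answer: (1,3)=9

Derivation:
Step 1: ant0:(2,1)->N->(1,1) | ant1:(0,3)->S->(1,3) | ant2:(1,2)->E->(1,3)
  grid max=6 at (1,3)
Step 2: ant0:(1,1)->N->(0,1) | ant1:(1,3)->N->(0,3) | ant2:(1,3)->N->(0,3)
  grid max=5 at (1,3)
Step 3: ant0:(0,1)->S->(1,1) | ant1:(0,3)->S->(1,3) | ant2:(0,3)->S->(1,3)
  grid max=8 at (1,3)
Step 4: ant0:(1,1)->N->(0,1) | ant1:(1,3)->N->(0,3) | ant2:(1,3)->N->(0,3)
  grid max=7 at (1,3)
Step 5: ant0:(0,1)->S->(1,1) | ant1:(0,3)->S->(1,3) | ant2:(0,3)->S->(1,3)
  grid max=10 at (1,3)
Step 6: ant0:(1,1)->N->(0,1) | ant1:(1,3)->N->(0,3) | ant2:(1,3)->N->(0,3)
  grid max=9 at (1,3)
Final grid:
  0 1 0 7 0
  0 3 0 9 0
  0 0 0 0 0
  0 0 0 0 0
Max pheromone 9 at (1,3)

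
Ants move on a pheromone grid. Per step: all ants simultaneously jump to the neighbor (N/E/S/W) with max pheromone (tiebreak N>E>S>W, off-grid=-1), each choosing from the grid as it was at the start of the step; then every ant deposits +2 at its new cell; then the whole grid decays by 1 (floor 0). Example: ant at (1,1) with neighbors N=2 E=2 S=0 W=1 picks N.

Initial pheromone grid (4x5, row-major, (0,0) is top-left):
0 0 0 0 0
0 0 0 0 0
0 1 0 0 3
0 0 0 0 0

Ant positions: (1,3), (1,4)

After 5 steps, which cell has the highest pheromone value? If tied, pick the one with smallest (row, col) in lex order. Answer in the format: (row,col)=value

Step 1: ant0:(1,3)->N->(0,3) | ant1:(1,4)->S->(2,4)
  grid max=4 at (2,4)
Step 2: ant0:(0,3)->E->(0,4) | ant1:(2,4)->N->(1,4)
  grid max=3 at (2,4)
Step 3: ant0:(0,4)->S->(1,4) | ant1:(1,4)->S->(2,4)
  grid max=4 at (2,4)
Step 4: ant0:(1,4)->S->(2,4) | ant1:(2,4)->N->(1,4)
  grid max=5 at (2,4)
Step 5: ant0:(2,4)->N->(1,4) | ant1:(1,4)->S->(2,4)
  grid max=6 at (2,4)
Final grid:
  0 0 0 0 0
  0 0 0 0 4
  0 0 0 0 6
  0 0 0 0 0
Max pheromone 6 at (2,4)

Answer: (2,4)=6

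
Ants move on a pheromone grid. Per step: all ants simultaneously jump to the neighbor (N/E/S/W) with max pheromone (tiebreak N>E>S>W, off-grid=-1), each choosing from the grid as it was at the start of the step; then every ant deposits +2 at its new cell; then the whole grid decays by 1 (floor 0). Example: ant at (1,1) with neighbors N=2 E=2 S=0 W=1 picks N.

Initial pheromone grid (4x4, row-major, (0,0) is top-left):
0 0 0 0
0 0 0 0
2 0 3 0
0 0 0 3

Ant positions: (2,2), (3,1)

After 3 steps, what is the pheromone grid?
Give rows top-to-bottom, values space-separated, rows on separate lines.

After step 1: ants at (1,2),(2,1)
  0 0 0 0
  0 0 1 0
  1 1 2 0
  0 0 0 2
After step 2: ants at (2,2),(2,2)
  0 0 0 0
  0 0 0 0
  0 0 5 0
  0 0 0 1
After step 3: ants at (1,2),(1,2)
  0 0 0 0
  0 0 3 0
  0 0 4 0
  0 0 0 0

0 0 0 0
0 0 3 0
0 0 4 0
0 0 0 0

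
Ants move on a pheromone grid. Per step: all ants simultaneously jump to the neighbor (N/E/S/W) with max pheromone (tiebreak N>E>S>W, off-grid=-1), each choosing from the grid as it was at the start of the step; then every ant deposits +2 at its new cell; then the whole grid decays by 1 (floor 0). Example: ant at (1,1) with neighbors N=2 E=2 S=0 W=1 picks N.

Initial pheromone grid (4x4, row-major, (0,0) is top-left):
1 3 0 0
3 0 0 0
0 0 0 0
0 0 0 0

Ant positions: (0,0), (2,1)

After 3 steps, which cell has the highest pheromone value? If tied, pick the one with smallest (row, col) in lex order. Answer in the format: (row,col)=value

Answer: (0,1)=6

Derivation:
Step 1: ant0:(0,0)->E->(0,1) | ant1:(2,1)->N->(1,1)
  grid max=4 at (0,1)
Step 2: ant0:(0,1)->S->(1,1) | ant1:(1,1)->N->(0,1)
  grid max=5 at (0,1)
Step 3: ant0:(1,1)->N->(0,1) | ant1:(0,1)->S->(1,1)
  grid max=6 at (0,1)
Final grid:
  0 6 0 0
  0 3 0 0
  0 0 0 0
  0 0 0 0
Max pheromone 6 at (0,1)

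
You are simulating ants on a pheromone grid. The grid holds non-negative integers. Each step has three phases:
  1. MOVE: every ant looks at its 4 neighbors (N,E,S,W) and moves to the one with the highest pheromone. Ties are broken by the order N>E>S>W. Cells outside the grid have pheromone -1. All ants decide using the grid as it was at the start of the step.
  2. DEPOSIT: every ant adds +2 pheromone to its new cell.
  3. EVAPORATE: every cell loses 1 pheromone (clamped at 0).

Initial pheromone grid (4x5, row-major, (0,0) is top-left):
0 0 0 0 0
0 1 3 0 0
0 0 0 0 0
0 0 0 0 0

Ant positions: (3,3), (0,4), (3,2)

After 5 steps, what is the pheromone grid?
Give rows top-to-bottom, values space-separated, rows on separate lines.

After step 1: ants at (2,3),(1,4),(2,2)
  0 0 0 0 0
  0 0 2 0 1
  0 0 1 1 0
  0 0 0 0 0
After step 2: ants at (2,2),(0,4),(1,2)
  0 0 0 0 1
  0 0 3 0 0
  0 0 2 0 0
  0 0 0 0 0
After step 3: ants at (1,2),(1,4),(2,2)
  0 0 0 0 0
  0 0 4 0 1
  0 0 3 0 0
  0 0 0 0 0
After step 4: ants at (2,2),(0,4),(1,2)
  0 0 0 0 1
  0 0 5 0 0
  0 0 4 0 0
  0 0 0 0 0
After step 5: ants at (1,2),(1,4),(2,2)
  0 0 0 0 0
  0 0 6 0 1
  0 0 5 0 0
  0 0 0 0 0

0 0 0 0 0
0 0 6 0 1
0 0 5 0 0
0 0 0 0 0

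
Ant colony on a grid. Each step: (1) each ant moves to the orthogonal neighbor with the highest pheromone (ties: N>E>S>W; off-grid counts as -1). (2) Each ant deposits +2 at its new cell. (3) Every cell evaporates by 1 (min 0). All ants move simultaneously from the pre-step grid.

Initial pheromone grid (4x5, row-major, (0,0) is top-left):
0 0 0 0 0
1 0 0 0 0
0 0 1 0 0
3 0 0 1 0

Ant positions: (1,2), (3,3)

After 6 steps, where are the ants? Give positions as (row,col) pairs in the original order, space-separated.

Step 1: ant0:(1,2)->S->(2,2) | ant1:(3,3)->N->(2,3)
  grid max=2 at (2,2)
Step 2: ant0:(2,2)->E->(2,3) | ant1:(2,3)->W->(2,2)
  grid max=3 at (2,2)
Step 3: ant0:(2,3)->W->(2,2) | ant1:(2,2)->E->(2,3)
  grid max=4 at (2,2)
Step 4: ant0:(2,2)->E->(2,3) | ant1:(2,3)->W->(2,2)
  grid max=5 at (2,2)
Step 5: ant0:(2,3)->W->(2,2) | ant1:(2,2)->E->(2,3)
  grid max=6 at (2,2)
Step 6: ant0:(2,2)->E->(2,3) | ant1:(2,3)->W->(2,2)
  grid max=7 at (2,2)

(2,3) (2,2)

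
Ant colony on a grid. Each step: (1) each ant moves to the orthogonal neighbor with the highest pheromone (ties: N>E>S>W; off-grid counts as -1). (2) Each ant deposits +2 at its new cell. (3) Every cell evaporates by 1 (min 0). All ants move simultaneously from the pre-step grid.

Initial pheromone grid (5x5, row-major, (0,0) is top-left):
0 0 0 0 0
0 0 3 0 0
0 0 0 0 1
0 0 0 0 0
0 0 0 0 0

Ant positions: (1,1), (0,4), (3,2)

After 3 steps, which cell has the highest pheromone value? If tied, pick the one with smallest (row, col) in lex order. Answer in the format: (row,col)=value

Step 1: ant0:(1,1)->E->(1,2) | ant1:(0,4)->S->(1,4) | ant2:(3,2)->N->(2,2)
  grid max=4 at (1,2)
Step 2: ant0:(1,2)->S->(2,2) | ant1:(1,4)->N->(0,4) | ant2:(2,2)->N->(1,2)
  grid max=5 at (1,2)
Step 3: ant0:(2,2)->N->(1,2) | ant1:(0,4)->S->(1,4) | ant2:(1,2)->S->(2,2)
  grid max=6 at (1,2)
Final grid:
  0 0 0 0 0
  0 0 6 0 1
  0 0 3 0 0
  0 0 0 0 0
  0 0 0 0 0
Max pheromone 6 at (1,2)

Answer: (1,2)=6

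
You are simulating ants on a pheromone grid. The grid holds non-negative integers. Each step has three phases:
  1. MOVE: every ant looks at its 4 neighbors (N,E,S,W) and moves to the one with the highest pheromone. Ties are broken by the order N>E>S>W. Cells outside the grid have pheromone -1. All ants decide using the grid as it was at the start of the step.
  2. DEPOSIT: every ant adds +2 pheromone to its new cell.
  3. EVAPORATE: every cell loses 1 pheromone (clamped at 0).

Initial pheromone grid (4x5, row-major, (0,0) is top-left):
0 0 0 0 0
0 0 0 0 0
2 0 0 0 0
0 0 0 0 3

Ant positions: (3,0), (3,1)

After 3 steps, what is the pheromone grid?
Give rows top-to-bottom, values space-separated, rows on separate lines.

After step 1: ants at (2,0),(2,1)
  0 0 0 0 0
  0 0 0 0 0
  3 1 0 0 0
  0 0 0 0 2
After step 2: ants at (2,1),(2,0)
  0 0 0 0 0
  0 0 0 0 0
  4 2 0 0 0
  0 0 0 0 1
After step 3: ants at (2,0),(2,1)
  0 0 0 0 0
  0 0 0 0 0
  5 3 0 0 0
  0 0 0 0 0

0 0 0 0 0
0 0 0 0 0
5 3 0 0 0
0 0 0 0 0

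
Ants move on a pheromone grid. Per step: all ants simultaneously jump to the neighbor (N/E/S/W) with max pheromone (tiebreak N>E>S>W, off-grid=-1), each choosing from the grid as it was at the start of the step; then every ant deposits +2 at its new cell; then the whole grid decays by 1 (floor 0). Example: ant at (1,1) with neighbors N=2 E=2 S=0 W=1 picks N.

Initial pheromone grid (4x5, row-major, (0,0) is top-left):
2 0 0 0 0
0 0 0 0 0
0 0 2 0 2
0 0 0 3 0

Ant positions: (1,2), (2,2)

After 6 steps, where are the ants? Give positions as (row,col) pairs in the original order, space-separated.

Step 1: ant0:(1,2)->S->(2,2) | ant1:(2,2)->N->(1,2)
  grid max=3 at (2,2)
Step 2: ant0:(2,2)->N->(1,2) | ant1:(1,2)->S->(2,2)
  grid max=4 at (2,2)
Step 3: ant0:(1,2)->S->(2,2) | ant1:(2,2)->N->(1,2)
  grid max=5 at (2,2)
Step 4: ant0:(2,2)->N->(1,2) | ant1:(1,2)->S->(2,2)
  grid max=6 at (2,2)
Step 5: ant0:(1,2)->S->(2,2) | ant1:(2,2)->N->(1,2)
  grid max=7 at (2,2)
Step 6: ant0:(2,2)->N->(1,2) | ant1:(1,2)->S->(2,2)
  grid max=8 at (2,2)

(1,2) (2,2)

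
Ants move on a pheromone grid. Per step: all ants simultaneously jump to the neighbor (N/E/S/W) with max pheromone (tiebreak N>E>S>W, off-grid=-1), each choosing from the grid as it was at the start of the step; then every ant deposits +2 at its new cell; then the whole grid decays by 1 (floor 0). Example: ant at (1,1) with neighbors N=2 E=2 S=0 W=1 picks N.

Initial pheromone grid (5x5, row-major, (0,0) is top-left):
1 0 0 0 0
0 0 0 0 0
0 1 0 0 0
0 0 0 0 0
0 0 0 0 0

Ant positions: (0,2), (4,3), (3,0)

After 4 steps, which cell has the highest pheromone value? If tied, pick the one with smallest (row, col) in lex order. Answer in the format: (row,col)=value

Answer: (1,3)=2

Derivation:
Step 1: ant0:(0,2)->E->(0,3) | ant1:(4,3)->N->(3,3) | ant2:(3,0)->N->(2,0)
  grid max=1 at (0,3)
Step 2: ant0:(0,3)->E->(0,4) | ant1:(3,3)->N->(2,3) | ant2:(2,0)->N->(1,0)
  grid max=1 at (0,4)
Step 3: ant0:(0,4)->S->(1,4) | ant1:(2,3)->N->(1,3) | ant2:(1,0)->N->(0,0)
  grid max=1 at (0,0)
Step 4: ant0:(1,4)->W->(1,3) | ant1:(1,3)->E->(1,4) | ant2:(0,0)->E->(0,1)
  grid max=2 at (1,3)
Final grid:
  0 1 0 0 0
  0 0 0 2 2
  0 0 0 0 0
  0 0 0 0 0
  0 0 0 0 0
Max pheromone 2 at (1,3)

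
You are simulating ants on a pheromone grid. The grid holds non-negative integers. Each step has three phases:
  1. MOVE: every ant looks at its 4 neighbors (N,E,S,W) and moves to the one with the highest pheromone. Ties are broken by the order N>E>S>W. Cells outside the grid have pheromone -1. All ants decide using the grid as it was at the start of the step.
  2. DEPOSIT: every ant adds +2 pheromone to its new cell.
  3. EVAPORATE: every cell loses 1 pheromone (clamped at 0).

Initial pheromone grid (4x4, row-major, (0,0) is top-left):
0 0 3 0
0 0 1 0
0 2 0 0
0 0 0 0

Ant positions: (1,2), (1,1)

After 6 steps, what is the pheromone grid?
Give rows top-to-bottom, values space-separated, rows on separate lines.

After step 1: ants at (0,2),(2,1)
  0 0 4 0
  0 0 0 0
  0 3 0 0
  0 0 0 0
After step 2: ants at (0,3),(1,1)
  0 0 3 1
  0 1 0 0
  0 2 0 0
  0 0 0 0
After step 3: ants at (0,2),(2,1)
  0 0 4 0
  0 0 0 0
  0 3 0 0
  0 0 0 0
After step 4: ants at (0,3),(1,1)
  0 0 3 1
  0 1 0 0
  0 2 0 0
  0 0 0 0
After step 5: ants at (0,2),(2,1)
  0 0 4 0
  0 0 0 0
  0 3 0 0
  0 0 0 0
After step 6: ants at (0,3),(1,1)
  0 0 3 1
  0 1 0 0
  0 2 0 0
  0 0 0 0

0 0 3 1
0 1 0 0
0 2 0 0
0 0 0 0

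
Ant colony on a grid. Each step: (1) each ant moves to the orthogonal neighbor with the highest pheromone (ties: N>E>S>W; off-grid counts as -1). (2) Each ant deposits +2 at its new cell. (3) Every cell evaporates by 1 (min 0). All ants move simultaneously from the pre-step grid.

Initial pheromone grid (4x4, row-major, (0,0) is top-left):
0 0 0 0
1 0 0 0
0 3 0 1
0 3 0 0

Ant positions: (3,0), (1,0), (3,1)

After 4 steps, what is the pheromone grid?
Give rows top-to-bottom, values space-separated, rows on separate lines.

After step 1: ants at (3,1),(0,0),(2,1)
  1 0 0 0
  0 0 0 0
  0 4 0 0
  0 4 0 0
After step 2: ants at (2,1),(0,1),(3,1)
  0 1 0 0
  0 0 0 0
  0 5 0 0
  0 5 0 0
After step 3: ants at (3,1),(0,2),(2,1)
  0 0 1 0
  0 0 0 0
  0 6 0 0
  0 6 0 0
After step 4: ants at (2,1),(0,3),(3,1)
  0 0 0 1
  0 0 0 0
  0 7 0 0
  0 7 0 0

0 0 0 1
0 0 0 0
0 7 0 0
0 7 0 0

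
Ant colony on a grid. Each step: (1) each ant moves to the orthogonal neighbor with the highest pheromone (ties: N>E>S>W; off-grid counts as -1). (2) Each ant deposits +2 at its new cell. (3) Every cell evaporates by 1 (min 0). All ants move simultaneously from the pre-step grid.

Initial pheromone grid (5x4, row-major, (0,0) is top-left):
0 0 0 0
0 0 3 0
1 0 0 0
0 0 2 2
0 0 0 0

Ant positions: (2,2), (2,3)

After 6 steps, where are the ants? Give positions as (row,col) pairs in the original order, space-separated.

Step 1: ant0:(2,2)->N->(1,2) | ant1:(2,3)->S->(3,3)
  grid max=4 at (1,2)
Step 2: ant0:(1,2)->N->(0,2) | ant1:(3,3)->W->(3,2)
  grid max=3 at (1,2)
Step 3: ant0:(0,2)->S->(1,2) | ant1:(3,2)->E->(3,3)
  grid max=4 at (1,2)
Step 4: ant0:(1,2)->N->(0,2) | ant1:(3,3)->W->(3,2)
  grid max=3 at (1,2)
Step 5: ant0:(0,2)->S->(1,2) | ant1:(3,2)->E->(3,3)
  grid max=4 at (1,2)
Step 6: ant0:(1,2)->N->(0,2) | ant1:(3,3)->W->(3,2)
  grid max=3 at (1,2)

(0,2) (3,2)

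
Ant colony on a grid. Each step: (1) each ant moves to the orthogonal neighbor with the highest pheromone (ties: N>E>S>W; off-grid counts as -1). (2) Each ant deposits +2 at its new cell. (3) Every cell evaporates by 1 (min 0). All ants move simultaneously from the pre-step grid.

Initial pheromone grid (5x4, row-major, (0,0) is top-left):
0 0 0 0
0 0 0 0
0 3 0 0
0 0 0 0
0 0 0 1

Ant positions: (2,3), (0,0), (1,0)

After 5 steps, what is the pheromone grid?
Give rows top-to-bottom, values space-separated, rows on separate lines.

After step 1: ants at (1,3),(0,1),(0,0)
  1 1 0 0
  0 0 0 1
  0 2 0 0
  0 0 0 0
  0 0 0 0
After step 2: ants at (0,3),(0,0),(0,1)
  2 2 0 1
  0 0 0 0
  0 1 0 0
  0 0 0 0
  0 0 0 0
After step 3: ants at (1,3),(0,1),(0,0)
  3 3 0 0
  0 0 0 1
  0 0 0 0
  0 0 0 0
  0 0 0 0
After step 4: ants at (0,3),(0,0),(0,1)
  4 4 0 1
  0 0 0 0
  0 0 0 0
  0 0 0 0
  0 0 0 0
After step 5: ants at (1,3),(0,1),(0,0)
  5 5 0 0
  0 0 0 1
  0 0 0 0
  0 0 0 0
  0 0 0 0

5 5 0 0
0 0 0 1
0 0 0 0
0 0 0 0
0 0 0 0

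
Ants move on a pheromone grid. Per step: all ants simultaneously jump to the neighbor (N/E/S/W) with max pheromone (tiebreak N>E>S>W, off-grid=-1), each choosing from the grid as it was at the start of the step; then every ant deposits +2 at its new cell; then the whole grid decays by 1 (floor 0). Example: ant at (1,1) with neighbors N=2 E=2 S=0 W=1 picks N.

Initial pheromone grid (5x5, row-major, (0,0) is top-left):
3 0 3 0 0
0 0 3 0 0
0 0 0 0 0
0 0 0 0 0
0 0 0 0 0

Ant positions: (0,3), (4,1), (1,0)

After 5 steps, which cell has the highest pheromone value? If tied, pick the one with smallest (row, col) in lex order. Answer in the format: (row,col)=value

Step 1: ant0:(0,3)->W->(0,2) | ant1:(4,1)->N->(3,1) | ant2:(1,0)->N->(0,0)
  grid max=4 at (0,0)
Step 2: ant0:(0,2)->S->(1,2) | ant1:(3,1)->N->(2,1) | ant2:(0,0)->E->(0,1)
  grid max=3 at (0,0)
Step 3: ant0:(1,2)->N->(0,2) | ant1:(2,1)->N->(1,1) | ant2:(0,1)->E->(0,2)
  grid max=6 at (0,2)
Step 4: ant0:(0,2)->S->(1,2) | ant1:(1,1)->E->(1,2) | ant2:(0,2)->S->(1,2)
  grid max=7 at (1,2)
Step 5: ant0:(1,2)->N->(0,2) | ant1:(1,2)->N->(0,2) | ant2:(1,2)->N->(0,2)
  grid max=10 at (0,2)
Final grid:
  0 0 10 0 0
  0 0 6 0 0
  0 0 0 0 0
  0 0 0 0 0
  0 0 0 0 0
Max pheromone 10 at (0,2)

Answer: (0,2)=10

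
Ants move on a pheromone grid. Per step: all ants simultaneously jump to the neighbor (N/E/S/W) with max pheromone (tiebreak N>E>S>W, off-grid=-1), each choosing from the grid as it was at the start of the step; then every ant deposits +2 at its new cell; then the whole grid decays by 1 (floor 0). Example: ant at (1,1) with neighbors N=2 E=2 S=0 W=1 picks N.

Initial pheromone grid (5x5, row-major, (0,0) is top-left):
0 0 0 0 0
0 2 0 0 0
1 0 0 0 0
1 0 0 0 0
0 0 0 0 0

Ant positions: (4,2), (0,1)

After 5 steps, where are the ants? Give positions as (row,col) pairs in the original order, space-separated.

Step 1: ant0:(4,2)->N->(3,2) | ant1:(0,1)->S->(1,1)
  grid max=3 at (1,1)
Step 2: ant0:(3,2)->N->(2,2) | ant1:(1,1)->N->(0,1)
  grid max=2 at (1,1)
Step 3: ant0:(2,2)->N->(1,2) | ant1:(0,1)->S->(1,1)
  grid max=3 at (1,1)
Step 4: ant0:(1,2)->W->(1,1) | ant1:(1,1)->E->(1,2)
  grid max=4 at (1,1)
Step 5: ant0:(1,1)->E->(1,2) | ant1:(1,2)->W->(1,1)
  grid max=5 at (1,1)

(1,2) (1,1)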